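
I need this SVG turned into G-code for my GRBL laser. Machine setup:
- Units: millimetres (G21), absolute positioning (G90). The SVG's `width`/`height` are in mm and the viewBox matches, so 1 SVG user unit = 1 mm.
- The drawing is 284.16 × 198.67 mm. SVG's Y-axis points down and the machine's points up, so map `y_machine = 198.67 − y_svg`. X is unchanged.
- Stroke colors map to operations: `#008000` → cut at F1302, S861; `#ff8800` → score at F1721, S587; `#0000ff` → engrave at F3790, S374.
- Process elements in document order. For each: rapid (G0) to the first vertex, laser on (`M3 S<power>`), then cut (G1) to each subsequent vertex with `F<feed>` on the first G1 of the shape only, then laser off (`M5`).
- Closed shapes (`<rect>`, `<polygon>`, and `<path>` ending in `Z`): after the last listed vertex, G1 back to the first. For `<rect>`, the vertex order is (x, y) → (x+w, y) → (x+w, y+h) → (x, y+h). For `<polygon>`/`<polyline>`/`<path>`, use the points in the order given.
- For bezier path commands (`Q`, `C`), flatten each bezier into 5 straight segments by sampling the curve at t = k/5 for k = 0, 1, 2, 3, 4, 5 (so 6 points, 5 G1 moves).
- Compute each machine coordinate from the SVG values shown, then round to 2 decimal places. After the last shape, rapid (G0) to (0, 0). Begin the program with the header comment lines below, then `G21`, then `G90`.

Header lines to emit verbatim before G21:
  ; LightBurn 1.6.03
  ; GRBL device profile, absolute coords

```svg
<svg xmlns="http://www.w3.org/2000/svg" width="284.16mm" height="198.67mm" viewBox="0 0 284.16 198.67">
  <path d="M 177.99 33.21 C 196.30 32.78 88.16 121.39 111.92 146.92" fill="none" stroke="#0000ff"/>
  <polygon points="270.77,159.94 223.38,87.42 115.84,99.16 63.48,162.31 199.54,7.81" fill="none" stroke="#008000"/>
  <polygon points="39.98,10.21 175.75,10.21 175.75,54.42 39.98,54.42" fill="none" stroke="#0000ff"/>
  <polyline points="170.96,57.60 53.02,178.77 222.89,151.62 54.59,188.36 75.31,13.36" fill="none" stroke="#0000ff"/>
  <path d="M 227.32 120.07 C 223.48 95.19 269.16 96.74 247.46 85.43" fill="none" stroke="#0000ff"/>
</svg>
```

; LightBurn 1.6.03
; GRBL device profile, absolute coords
G21
G90
G0 X177.99 Y165.46
M3 S374
G1 X175.87 Y156.25 F3790
G1 X155.80 Y132.97
G1 X130.19 Y102.93
G1 X111.43 Y73.42
G1 X111.92 Y51.75
M5
G0 X270.77 Y38.73
M3 S861
G1 X223.38 Y111.25 F1302
G1 X115.84 Y99.51
G1 X63.48 Y36.36
G1 X199.54 Y190.86
G1 X270.77 Y38.73
M5
G0 X39.98 Y188.46
M3 S374
G1 X175.75 Y188.46 F3790
G1 X175.75 Y144.25
G1 X39.98 Y144.25
G1 X39.98 Y188.46
M5
G0 X170.96 Y141.07
M3 S374
G1 X53.02 Y19.90 F3790
G1 X222.89 Y47.05
G1 X54.59 Y10.31
G1 X75.31 Y185.31
M5
G0 X227.32 Y78.60
M3 S374
G1 X230.02 Y90.67 F3790
G1 X239.00 Y98.28
G1 X248.64 Y103.33
G1 X253.33 Y107.68
G1 X247.46 Y113.24
M5
G0 X0.00 Y0.00

Since the viewBox matches the mm dimensions, user units are millimetres directly. The only transform is the Y-flip y_m = 198.67 − y_svg.

Shape 1 is a cubic bezier drawn with `<path>`. Its stroke #0000ff means engrave at S374, F3790. After flipping Y the toolpath is (177.99,165.46) → (175.87,156.25) → (155.80,132.97) → (130.19,102.93) → (111.43,73.42) → (111.92,51.75).

Shape 2 is a closed polygon drawn with `<polygon>`. Its stroke #008000 means cut at S861, F1302. After flipping Y the toolpath is (270.77,38.73) → (223.38,111.25) → (115.84,99.51) → (63.48,36.36) → (199.54,190.86) → (270.77,38.73), returning to the start.

Shape 3 is a rectangle drawn with `<polygon>`. Its stroke #0000ff means engrave at S374, F3790. After flipping Y the toolpath is (39.98,188.46) → (175.75,188.46) → (175.75,144.25) → (39.98,144.25) → (39.98,188.46), returning to the start.

Shape 4 is a open polyline drawn with `<polyline>`. Its stroke #0000ff means engrave at S374, F3790. After flipping Y the toolpath is (170.96,141.07) → (53.02,19.90) → (222.89,47.05) → (54.59,10.31) → (75.31,185.31).

Shape 5 is a cubic bezier drawn with `<path>`. Its stroke #0000ff means engrave at S374, F3790. After flipping Y the toolpath is (227.32,78.60) → (230.02,90.67) → (239.00,98.28) → (248.64,103.33) → (253.33,107.68) → (247.46,113.24).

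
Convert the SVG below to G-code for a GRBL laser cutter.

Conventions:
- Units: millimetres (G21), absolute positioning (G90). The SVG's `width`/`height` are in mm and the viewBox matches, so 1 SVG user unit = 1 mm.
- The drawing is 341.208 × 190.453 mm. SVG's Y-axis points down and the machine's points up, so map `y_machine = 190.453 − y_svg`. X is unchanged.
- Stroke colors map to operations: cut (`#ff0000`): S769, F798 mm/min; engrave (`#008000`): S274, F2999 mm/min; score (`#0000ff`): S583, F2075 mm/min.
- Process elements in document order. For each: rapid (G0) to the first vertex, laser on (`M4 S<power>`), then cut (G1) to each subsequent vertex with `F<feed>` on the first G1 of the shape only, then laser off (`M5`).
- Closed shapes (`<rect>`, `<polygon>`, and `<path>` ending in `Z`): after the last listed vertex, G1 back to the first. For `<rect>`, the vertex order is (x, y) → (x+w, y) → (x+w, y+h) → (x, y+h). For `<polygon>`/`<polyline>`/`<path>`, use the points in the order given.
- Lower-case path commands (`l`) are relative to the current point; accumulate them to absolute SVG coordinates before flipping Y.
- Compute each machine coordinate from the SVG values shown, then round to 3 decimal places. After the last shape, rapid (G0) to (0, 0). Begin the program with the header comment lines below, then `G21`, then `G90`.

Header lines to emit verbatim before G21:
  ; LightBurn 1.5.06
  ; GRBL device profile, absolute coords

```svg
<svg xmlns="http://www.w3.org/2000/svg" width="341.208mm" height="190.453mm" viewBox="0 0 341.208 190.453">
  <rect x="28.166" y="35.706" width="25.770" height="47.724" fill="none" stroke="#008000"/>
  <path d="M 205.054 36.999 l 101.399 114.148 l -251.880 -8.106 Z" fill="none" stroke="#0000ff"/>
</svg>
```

1 u = 1 mm; y_m = 190.453 − y.

[1] `<rect>` rectangle, #008000→engrave S274 F2999: (28.166,154.747) → (53.936,154.747) → (53.936,107.023) → (28.166,107.023) → (28.166,154.747) (closed)

[2] `<path>` closed polygon, #0000ff→score S583 F2075: (205.054,153.454) → (306.453,39.306) → (54.573,47.412) → (205.054,153.454) (closed)

; LightBurn 1.5.06
; GRBL device profile, absolute coords
G21
G90
G0 X28.166 Y154.747
M4 S274
G1 X53.936 Y154.747 F2999
G1 X53.936 Y107.023
G1 X28.166 Y107.023
G1 X28.166 Y154.747
M5
G0 X205.054 Y153.454
M4 S583
G1 X306.453 Y39.306 F2075
G1 X54.573 Y47.412
G1 X205.054 Y153.454
M5
G0 X0.000 Y0.000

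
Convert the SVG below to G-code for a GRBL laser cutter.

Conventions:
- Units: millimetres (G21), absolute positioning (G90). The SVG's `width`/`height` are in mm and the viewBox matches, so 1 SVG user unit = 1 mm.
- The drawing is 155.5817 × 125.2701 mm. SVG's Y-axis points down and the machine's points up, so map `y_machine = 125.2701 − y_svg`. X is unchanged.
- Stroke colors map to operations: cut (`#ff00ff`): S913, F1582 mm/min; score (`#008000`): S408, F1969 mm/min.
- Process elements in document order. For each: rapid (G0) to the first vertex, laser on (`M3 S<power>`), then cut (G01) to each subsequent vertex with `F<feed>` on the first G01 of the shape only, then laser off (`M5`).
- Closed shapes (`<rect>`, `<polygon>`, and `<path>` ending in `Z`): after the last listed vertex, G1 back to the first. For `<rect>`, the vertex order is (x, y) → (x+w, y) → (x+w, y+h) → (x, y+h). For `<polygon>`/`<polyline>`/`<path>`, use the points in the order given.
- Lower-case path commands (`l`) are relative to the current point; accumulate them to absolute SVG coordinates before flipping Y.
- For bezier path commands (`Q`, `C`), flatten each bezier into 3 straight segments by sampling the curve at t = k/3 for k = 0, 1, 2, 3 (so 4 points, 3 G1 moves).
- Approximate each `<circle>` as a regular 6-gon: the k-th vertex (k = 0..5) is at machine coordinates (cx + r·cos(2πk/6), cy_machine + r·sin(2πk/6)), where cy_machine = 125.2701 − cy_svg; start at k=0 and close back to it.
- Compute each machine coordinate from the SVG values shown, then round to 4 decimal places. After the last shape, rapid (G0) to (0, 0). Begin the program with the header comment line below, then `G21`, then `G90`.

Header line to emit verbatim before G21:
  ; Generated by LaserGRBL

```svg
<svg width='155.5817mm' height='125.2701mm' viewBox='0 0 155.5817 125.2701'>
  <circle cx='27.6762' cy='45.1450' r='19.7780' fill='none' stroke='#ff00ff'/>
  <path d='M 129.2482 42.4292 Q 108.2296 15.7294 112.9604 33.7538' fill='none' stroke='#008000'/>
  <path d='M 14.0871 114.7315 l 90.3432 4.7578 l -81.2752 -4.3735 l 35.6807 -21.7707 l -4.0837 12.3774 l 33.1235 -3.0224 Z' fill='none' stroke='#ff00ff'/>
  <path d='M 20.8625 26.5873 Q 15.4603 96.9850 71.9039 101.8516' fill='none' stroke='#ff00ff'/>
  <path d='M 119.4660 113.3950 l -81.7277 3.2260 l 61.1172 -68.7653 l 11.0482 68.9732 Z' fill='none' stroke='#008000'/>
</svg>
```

; Generated by LaserGRBL
G21
G90
G0 X47.4542 Y80.1251
M3 S913
G01 X37.5652 Y97.2534 F1582
G01 X17.7872 Y97.2534
G01 X7.8982 Y80.1251
G01 X17.7872 Y62.9968
G01 X37.5652 Y62.9968
G01 X47.4542 Y80.1251
M5
G0 X129.2482 Y82.8409
M3 S408
G01 X118.0968 Y95.6714 F1969
G01 X112.6676 Y98.5632
G01 X112.9604 Y91.5163
M5
G0 X14.0871 Y10.5386
M3 S913
G01 X104.4303 Y5.7808 F1582
G01 X23.1551 Y10.1543
G01 X58.8358 Y31.9250
G01 X54.7521 Y19.5476
G01 X87.8756 Y22.5700
G01 X14.0871 Y10.5386
M5
G0 X20.8625 Y98.6828
M3 S913
G01 X24.1328 Y59.0322 F1582
G01 X41.1466 Y33.9441
G01 X71.9039 Y23.4185
M5
G0 X119.4660 Y11.8751
M3 S408
G01 X37.7383 Y8.6491 F1969
G01 X98.8555 Y77.4144
G01 X109.9037 Y8.4412
G01 X119.4660 Y11.8751
M5
G0 X0.0000 Y0.0000

viewBox `0 0 155.5817 125.2701` with mm width/height → 1 unit = 1 mm. Flip: y_m = 125.2701 − y_svg.

**Shape 1** — `<circle>` circle, stroke `#ff00ff` → cut (S913, F1582). Machine vertices: (47.4542,80.1251) → (37.5652,97.2534) → (17.7872,97.2534) → (7.8982,80.1251) → (17.7872,62.9968) → (37.5652,62.9968) → (47.4542,80.1251). Closed: final G1 returns to the first vertex.

**Shape 2** — `<path>` quadratic bezier, stroke `#008000` → score (S408, F1969). Control points (SVG): P0=(129.2482,42.4292), P1=(108.2296,15.7294), P2=(112.9604,33.7538); sampled at t=k/3. Machine vertices: (129.2482,82.8409) → (118.0968,95.6714) → (112.6676,98.5632) → (112.9604,91.5163). Open path.

**Shape 3** — `<path>` closed polygon, stroke `#ff00ff` → cut (S913, F1582). Machine vertices: (14.0871,10.5386) → (104.4303,5.7808) → (23.1551,10.1543) → (58.8358,31.9250) → (54.7521,19.5476) → (87.8756,22.5700) → (14.0871,10.5386). Closed: final G1 returns to the first vertex.

**Shape 4** — `<path>` quadratic bezier, stroke `#ff00ff` → cut (S913, F1582). Control points (SVG): P0=(20.8625,26.5873), P1=(15.4603,96.9850), P2=(71.9039,101.8516); sampled at t=k/3. Machine vertices: (20.8625,98.6828) → (24.1328,59.0322) → (41.1466,33.9441) → (71.9039,23.4185). Open path.

**Shape 5** — `<path>` closed polygon, stroke `#008000` → score (S408, F1969). Machine vertices: (119.4660,11.8751) → (37.7383,8.6491) → (98.8555,77.4144) → (109.9037,8.4412) → (119.4660,11.8751). Closed: final G1 returns to the first vertex.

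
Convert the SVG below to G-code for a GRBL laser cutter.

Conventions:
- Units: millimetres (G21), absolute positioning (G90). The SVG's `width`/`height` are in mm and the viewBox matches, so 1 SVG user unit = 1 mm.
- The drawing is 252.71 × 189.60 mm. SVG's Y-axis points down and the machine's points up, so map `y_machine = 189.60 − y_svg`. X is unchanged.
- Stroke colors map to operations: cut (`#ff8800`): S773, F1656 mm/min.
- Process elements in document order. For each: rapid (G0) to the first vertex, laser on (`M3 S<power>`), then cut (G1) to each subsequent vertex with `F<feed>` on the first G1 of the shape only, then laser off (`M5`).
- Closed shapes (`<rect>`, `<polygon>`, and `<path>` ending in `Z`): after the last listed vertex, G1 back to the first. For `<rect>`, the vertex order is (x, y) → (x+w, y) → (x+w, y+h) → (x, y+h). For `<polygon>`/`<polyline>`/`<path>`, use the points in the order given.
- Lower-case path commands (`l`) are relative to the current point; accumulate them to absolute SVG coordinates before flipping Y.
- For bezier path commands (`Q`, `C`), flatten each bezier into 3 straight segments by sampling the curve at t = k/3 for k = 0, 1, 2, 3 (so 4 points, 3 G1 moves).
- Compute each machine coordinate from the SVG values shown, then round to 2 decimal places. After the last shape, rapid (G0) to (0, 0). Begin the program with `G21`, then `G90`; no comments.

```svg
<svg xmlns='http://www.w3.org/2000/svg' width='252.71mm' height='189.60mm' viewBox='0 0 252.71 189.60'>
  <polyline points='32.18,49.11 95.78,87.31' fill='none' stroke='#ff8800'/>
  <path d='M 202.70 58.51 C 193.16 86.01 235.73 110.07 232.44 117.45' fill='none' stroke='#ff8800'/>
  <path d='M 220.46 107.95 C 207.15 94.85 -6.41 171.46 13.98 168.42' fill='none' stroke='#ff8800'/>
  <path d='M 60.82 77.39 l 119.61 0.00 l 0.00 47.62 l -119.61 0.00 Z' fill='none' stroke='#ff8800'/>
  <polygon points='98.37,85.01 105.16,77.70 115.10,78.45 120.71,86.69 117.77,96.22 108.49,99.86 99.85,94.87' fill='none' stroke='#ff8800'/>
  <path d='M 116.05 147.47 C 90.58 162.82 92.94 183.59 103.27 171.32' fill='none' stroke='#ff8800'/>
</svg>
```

viewBox `0 0 252.71 189.60` with mm width/height → 1 unit = 1 mm. Flip: y_m = 189.60 − y_svg.

**Shape 1** — `<polyline>` line segment, stroke `#ff8800` → cut (S773, F1656). Machine vertices: (32.18,140.49) → (95.78,102.29). Open path.

**Shape 2** — `<path>` cubic bezier, stroke `#ff8800` → cut (S773, F1656). Control points (SVG): P0=(202.70,58.51), P1=(193.16,86.01), P2=(235.73,110.07), P3=(232.44,117.45); sampled at t=k/3. Machine vertices: (202.70,131.09) → (206.90,105.23) → (224.07,84.60) → (232.44,72.15). Open path.

**Shape 3** — `<path>` cubic bezier, stroke `#ff8800` → cut (S773, F1656). Control points (SVG): P0=(220.46,107.95), P1=(207.15,94.85), P2=(-6.41,171.46), P3=(13.98,168.42); sampled at t=k/3. Machine vertices: (220.46,81.65) → (156.48,71.12) → (55.49,38.42) → (13.98,21.18). Open path.

**Shape 4** — `<path>` rectangle, stroke `#ff8800` → cut (S773, F1656). Machine vertices: (60.82,112.21) → (180.43,112.21) → (180.43,64.59) → (60.82,64.59) → (60.82,112.21). Closed: final G1 returns to the first vertex.

**Shape 5** — `<polygon>` regular polygon, stroke `#ff8800` → cut (S773, F1656). Machine vertices: (98.37,104.59) → (105.16,111.90) → (115.10,111.15) → (120.71,102.91) → (117.77,93.38) → (108.49,89.74) → (99.85,94.73) → (98.37,104.59). Closed: final G1 returns to the first vertex.

**Shape 6** — `<path>` cubic bezier, stroke `#ff8800` → cut (S773, F1656). Control points (SVG): P0=(116.05,147.47), P1=(90.58,162.82), P2=(92.94,183.59), P3=(103.27,171.32); sampled at t=k/3. Machine vertices: (116.05,42.13) → (99.12,26.40) → (96.33,15.60) → (103.27,18.28). Open path.

G21
G90
G0 X32.18 Y140.49
M3 S773
G1 X95.78 Y102.29 F1656
M5
G0 X202.70 Y131.09
M3 S773
G1 X206.90 Y105.23 F1656
G1 X224.07 Y84.60
G1 X232.44 Y72.15
M5
G0 X220.46 Y81.65
M3 S773
G1 X156.48 Y71.12 F1656
G1 X55.49 Y38.42
G1 X13.98 Y21.18
M5
G0 X60.82 Y112.21
M3 S773
G1 X180.43 Y112.21 F1656
G1 X180.43 Y64.59
G1 X60.82 Y64.59
G1 X60.82 Y112.21
M5
G0 X98.37 Y104.59
M3 S773
G1 X105.16 Y111.90 F1656
G1 X115.10 Y111.15
G1 X120.71 Y102.91
G1 X117.77 Y93.38
G1 X108.49 Y89.74
G1 X99.85 Y94.73
G1 X98.37 Y104.59
M5
G0 X116.05 Y42.13
M3 S773
G1 X99.12 Y26.40 F1656
G1 X96.33 Y15.60
G1 X103.27 Y18.28
M5
G0 X0.00 Y0.00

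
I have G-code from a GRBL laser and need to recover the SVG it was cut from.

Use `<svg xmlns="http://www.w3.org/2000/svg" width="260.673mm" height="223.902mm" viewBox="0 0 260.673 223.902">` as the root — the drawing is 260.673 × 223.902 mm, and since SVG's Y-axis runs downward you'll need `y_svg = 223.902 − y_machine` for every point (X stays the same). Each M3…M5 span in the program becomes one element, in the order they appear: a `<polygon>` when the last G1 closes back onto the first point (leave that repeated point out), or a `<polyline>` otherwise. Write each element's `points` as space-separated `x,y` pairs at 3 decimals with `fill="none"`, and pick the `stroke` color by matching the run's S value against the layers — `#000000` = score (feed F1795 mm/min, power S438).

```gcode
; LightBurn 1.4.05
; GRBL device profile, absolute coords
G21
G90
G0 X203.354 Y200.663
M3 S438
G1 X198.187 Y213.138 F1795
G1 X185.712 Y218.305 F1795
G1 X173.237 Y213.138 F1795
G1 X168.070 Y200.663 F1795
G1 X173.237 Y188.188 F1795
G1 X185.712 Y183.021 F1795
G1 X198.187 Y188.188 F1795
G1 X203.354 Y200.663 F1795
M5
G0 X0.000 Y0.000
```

<svg xmlns="http://www.w3.org/2000/svg" width="260.673mm" height="223.902mm" viewBox="0 0 260.673 223.902">
  <polygon points="203.354,23.239 198.187,10.764 185.712,5.597 173.237,10.764 168.070,23.239 173.237,35.714 185.712,40.881 198.187,35.714" fill="none" stroke="#000000"/>
</svg>

Each laser-on run becomes one SVG element. Flip Y back into SVG space with y_svg = 223.902 − y_machine. Every run uses S438, so all elements get stroke `#000000` (score).

Run 1: The run returns to its start, so emit a `<polygon>` with points (Y-flipped): 203.354,23.239 198.187,10.764 185.712,5.597 173.237,10.764 168.070,23.239 173.237,35.714 185.712,40.881 198.187,35.714.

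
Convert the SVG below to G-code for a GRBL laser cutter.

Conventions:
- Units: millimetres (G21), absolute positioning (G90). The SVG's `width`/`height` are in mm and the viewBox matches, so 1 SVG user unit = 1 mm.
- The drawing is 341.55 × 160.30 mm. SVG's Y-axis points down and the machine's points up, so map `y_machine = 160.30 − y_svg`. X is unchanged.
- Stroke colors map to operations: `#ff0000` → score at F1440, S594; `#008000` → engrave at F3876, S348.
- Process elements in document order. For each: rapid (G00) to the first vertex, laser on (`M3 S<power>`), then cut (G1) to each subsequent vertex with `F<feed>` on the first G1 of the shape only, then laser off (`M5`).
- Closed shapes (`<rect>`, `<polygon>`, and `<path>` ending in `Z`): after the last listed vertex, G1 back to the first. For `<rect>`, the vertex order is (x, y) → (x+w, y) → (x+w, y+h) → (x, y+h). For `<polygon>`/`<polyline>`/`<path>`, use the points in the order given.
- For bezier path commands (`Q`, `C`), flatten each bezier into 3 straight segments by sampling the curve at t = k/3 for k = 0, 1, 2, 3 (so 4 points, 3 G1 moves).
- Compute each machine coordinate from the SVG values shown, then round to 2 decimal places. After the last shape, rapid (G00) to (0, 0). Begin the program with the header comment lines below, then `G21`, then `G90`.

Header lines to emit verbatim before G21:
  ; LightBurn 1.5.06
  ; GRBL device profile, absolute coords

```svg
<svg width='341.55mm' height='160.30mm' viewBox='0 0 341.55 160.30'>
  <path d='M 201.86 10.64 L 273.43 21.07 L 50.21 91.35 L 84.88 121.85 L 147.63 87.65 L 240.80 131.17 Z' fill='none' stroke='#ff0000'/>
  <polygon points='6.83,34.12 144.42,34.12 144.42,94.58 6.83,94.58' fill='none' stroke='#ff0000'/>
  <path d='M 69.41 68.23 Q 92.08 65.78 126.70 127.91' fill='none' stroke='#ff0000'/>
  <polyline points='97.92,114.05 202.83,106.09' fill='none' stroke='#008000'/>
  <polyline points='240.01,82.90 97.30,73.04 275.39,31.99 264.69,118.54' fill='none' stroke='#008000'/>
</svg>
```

; LightBurn 1.5.06
; GRBL device profile, absolute coords
G21
G90
G00 X201.86 Y149.66
M3 S594
G1 X273.43 Y139.23 F1440
G1 X50.21 Y68.95
G1 X84.88 Y38.45
G1 X147.63 Y72.65
G1 X240.80 Y29.13
G1 X201.86 Y149.66
M5
G00 X6.83 Y126.18
M3 S594
G1 X144.42 Y126.18 F1440
G1 X144.42 Y65.72
G1 X6.83 Y65.72
G1 X6.83 Y126.18
M5
G00 X69.41 Y92.07
M3 S594
G1 X85.85 Y86.53 F1440
G1 X104.95 Y66.63
G1 X126.70 Y32.39
M5
G00 X97.92 Y46.25
M3 S348
G1 X202.83 Y54.21 F3876
M5
G00 X240.01 Y77.40
M3 S348
G1 X97.30 Y87.26 F3876
G1 X275.39 Y128.31
G1 X264.69 Y41.76
M5
G00 X0.00 Y0.00

Since the viewBox matches the mm dimensions, user units are millimetres directly. The only transform is the Y-flip y_m = 160.30 − y_svg.

Shape 1 is a closed polygon drawn with `<path>`. Its stroke #ff0000 means score at S594, F1440. After flipping Y the toolpath is (201.86,149.66) → (273.43,139.23) → (50.21,68.95) → (84.88,38.45) → (147.63,72.65) → (240.80,29.13) → (201.86,149.66), returning to the start.

Shape 2 is a rectangle drawn with `<polygon>`. Its stroke #ff0000 means score at S594, F1440. After flipping Y the toolpath is (6.83,126.18) → (144.42,126.18) → (144.42,65.72) → (6.83,65.72) → (6.83,126.18), returning to the start.

Shape 3 is a quadratic bezier drawn with `<path>`. Its stroke #ff0000 means score at S594, F1440. After flipping Y the toolpath is (69.41,92.07) → (85.85,86.53) → (104.95,66.63) → (126.70,32.39).

Shape 4 is a line segment drawn with `<polyline>`. Its stroke #008000 means engrave at S348, F3876. After flipping Y the toolpath is (97.92,46.25) → (202.83,54.21).

Shape 5 is a open polyline drawn with `<polyline>`. Its stroke #008000 means engrave at S348, F3876. After flipping Y the toolpath is (240.01,77.40) → (97.30,87.26) → (275.39,128.31) → (264.69,41.76).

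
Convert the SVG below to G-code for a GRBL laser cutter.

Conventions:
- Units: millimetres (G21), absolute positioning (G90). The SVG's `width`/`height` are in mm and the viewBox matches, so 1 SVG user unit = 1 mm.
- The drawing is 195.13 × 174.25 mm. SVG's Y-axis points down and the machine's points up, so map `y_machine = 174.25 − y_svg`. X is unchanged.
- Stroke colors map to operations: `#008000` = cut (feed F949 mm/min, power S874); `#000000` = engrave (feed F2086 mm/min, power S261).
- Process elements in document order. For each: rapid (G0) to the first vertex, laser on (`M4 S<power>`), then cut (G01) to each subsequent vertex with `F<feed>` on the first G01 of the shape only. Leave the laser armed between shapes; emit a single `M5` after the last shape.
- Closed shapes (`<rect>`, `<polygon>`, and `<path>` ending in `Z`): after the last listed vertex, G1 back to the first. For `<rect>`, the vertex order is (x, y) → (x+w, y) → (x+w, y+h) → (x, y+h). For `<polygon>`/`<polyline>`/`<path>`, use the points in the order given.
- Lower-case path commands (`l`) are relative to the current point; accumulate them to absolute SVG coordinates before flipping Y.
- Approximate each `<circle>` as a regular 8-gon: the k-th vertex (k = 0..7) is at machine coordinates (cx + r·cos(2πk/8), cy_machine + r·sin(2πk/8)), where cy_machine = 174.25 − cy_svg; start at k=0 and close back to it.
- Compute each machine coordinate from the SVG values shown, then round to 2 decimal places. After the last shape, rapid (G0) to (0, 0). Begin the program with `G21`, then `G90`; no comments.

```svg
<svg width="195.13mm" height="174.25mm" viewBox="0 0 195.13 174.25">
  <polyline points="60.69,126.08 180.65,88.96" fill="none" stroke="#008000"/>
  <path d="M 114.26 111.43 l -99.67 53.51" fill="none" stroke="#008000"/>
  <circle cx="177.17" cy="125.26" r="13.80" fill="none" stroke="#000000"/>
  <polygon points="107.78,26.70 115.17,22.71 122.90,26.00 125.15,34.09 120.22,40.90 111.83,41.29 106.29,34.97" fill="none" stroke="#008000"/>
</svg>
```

1 u = 1 mm; y_m = 174.25 − y.

[1] `<polyline>` line segment, #008000→cut S874 F949: (60.69,48.17) → (180.65,85.29)

[2] `<path>` line segment, #008000→cut S874 F949: (114.26,62.82) → (14.59,9.31)

[3] `<circle>` circle, #000000→engrave S261 F2086: (190.97,48.99) → (186.93,58.75) → (177.17,62.79) → (167.41,58.75) → (163.37,48.99) → (167.41,39.23) → (177.17,35.19) → (186.93,39.23) → (190.97,48.99) (closed)

[4] `<polygon>` regular polygon, #008000→cut S874 F949: (107.78,147.55) → (115.17,151.54) → (122.90,148.25) → (125.15,140.16) → (120.22,133.35) → (111.83,132.96) → (106.29,139.28) → (107.78,147.55) (closed)

G21
G90
G0 X60.69 Y48.17
M4 S874
G01 X180.65 Y85.29 F949
G0 X114.26 Y62.82
M4 S874
G01 X14.59 Y9.31 F949
G0 X190.97 Y48.99
M4 S261
G01 X186.93 Y58.75 F2086
G01 X177.17 Y62.79
G01 X167.41 Y58.75
G01 X163.37 Y48.99
G01 X167.41 Y39.23
G01 X177.17 Y35.19
G01 X186.93 Y39.23
G01 X190.97 Y48.99
G0 X107.78 Y147.55
M4 S874
G01 X115.17 Y151.54 F949
G01 X122.90 Y148.25
G01 X125.15 Y140.16
G01 X120.22 Y133.35
G01 X111.83 Y132.96
G01 X106.29 Y139.28
G01 X107.78 Y147.55
M5
G0 X0.00 Y0.00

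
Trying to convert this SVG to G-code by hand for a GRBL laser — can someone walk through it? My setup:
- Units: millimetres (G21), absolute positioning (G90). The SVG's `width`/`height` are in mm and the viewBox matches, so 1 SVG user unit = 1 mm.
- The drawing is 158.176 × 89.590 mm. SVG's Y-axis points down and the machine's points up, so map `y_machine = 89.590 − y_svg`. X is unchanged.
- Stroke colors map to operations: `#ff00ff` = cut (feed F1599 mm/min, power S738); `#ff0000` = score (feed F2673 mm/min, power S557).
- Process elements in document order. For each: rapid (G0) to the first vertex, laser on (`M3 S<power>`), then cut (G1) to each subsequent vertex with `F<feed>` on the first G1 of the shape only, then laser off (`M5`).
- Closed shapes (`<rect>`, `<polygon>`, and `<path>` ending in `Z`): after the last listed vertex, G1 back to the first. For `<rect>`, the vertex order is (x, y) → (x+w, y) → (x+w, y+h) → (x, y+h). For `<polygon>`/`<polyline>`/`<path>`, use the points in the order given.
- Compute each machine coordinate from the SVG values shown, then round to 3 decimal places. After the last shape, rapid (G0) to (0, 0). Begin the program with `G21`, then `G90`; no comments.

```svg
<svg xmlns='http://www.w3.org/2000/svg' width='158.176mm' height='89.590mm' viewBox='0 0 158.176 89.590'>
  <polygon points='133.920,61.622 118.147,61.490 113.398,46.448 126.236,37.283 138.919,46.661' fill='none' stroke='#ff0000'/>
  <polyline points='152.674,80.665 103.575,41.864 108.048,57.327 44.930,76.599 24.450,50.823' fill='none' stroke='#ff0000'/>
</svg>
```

Since the viewBox matches the mm dimensions, user units are millimetres directly. The only transform is the Y-flip y_m = 89.590 − y_svg.

Shape 1 is a regular polygon drawn with `<polygon>`. Its stroke #ff0000 means score at S557, F2673. After flipping Y the toolpath is (133.920,27.968) → (118.147,28.100) → (113.398,43.142) → (126.236,52.307) → (138.919,42.929) → (133.920,27.968), returning to the start.

Shape 2 is a open polyline drawn with `<polyline>`. Its stroke #ff0000 means score at S557, F2673. After flipping Y the toolpath is (152.674,8.925) → (103.575,47.726) → (108.048,32.263) → (44.930,12.991) → (24.450,38.767).

G21
G90
G0 X133.920 Y27.968
M3 S557
G1 X118.147 Y28.100 F2673
G1 X113.398 Y43.142
G1 X126.236 Y52.307
G1 X138.919 Y42.929
G1 X133.920 Y27.968
M5
G0 X152.674 Y8.925
M3 S557
G1 X103.575 Y47.726 F2673
G1 X108.048 Y32.263
G1 X44.930 Y12.991
G1 X24.450 Y38.767
M5
G0 X0.000 Y0.000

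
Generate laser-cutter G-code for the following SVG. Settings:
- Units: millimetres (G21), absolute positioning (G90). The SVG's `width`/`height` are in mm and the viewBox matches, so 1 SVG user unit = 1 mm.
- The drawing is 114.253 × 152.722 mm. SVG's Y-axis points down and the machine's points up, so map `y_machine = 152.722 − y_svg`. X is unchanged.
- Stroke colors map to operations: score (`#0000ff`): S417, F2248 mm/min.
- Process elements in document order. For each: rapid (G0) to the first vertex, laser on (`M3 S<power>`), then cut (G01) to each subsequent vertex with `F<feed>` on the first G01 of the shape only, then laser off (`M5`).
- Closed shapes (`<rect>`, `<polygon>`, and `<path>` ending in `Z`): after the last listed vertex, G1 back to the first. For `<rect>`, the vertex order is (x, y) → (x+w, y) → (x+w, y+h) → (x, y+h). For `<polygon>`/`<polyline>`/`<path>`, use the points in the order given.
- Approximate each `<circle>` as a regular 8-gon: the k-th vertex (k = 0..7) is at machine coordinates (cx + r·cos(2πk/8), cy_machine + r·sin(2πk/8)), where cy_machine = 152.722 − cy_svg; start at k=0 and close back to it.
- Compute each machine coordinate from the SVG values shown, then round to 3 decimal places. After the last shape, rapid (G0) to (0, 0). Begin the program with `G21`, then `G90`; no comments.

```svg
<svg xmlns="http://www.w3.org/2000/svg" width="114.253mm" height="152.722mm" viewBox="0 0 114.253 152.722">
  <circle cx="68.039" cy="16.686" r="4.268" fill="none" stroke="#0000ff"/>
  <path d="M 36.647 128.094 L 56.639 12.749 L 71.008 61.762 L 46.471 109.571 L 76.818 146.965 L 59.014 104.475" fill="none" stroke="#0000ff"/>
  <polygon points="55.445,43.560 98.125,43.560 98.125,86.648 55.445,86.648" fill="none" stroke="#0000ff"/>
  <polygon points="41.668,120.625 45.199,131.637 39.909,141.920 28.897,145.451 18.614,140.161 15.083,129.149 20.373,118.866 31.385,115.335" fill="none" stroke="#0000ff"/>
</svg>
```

Since the viewBox matches the mm dimensions, user units are millimetres directly. The only transform is the Y-flip y_m = 152.722 − y_svg.

Shape 1 is a circle drawn with `<circle>`. Its stroke #0000ff means score at S417, F2248. After flipping Y the toolpath is (72.307,136.036) → (71.057,139.054) → (68.039,140.304) → (65.021,139.054) → (63.771,136.036) → (65.021,133.018) → (68.039,131.768) → (71.057,133.018) → (72.307,136.036), returning to the start.

Shape 2 is a open polyline drawn with `<path>`. Its stroke #0000ff means score at S417, F2248. After flipping Y the toolpath is (36.647,24.628) → (56.639,139.973) → (71.008,90.960) → (46.471,43.151) → (76.818,5.757) → (59.014,48.247).

Shape 3 is a rectangle drawn with `<polygon>`. Its stroke #0000ff means score at S417, F2248. After flipping Y the toolpath is (55.445,109.162) → (98.125,109.162) → (98.125,66.074) → (55.445,66.074) → (55.445,109.162), returning to the start.

Shape 4 is a regular polygon drawn with `<polygon>`. Its stroke #0000ff means score at S417, F2248. After flipping Y the toolpath is (41.668,32.097) → (45.199,21.085) → (39.909,10.802) → (28.897,7.271) → (18.614,12.561) → (15.083,23.573) → (20.373,33.856) → (31.385,37.387) → (41.668,32.097), returning to the start.

G21
G90
G0 X72.307 Y136.036
M3 S417
G01 X71.057 Y139.054 F2248
G01 X68.039 Y140.304
G01 X65.021 Y139.054
G01 X63.771 Y136.036
G01 X65.021 Y133.018
G01 X68.039 Y131.768
G01 X71.057 Y133.018
G01 X72.307 Y136.036
M5
G0 X36.647 Y24.628
M3 S417
G01 X56.639 Y139.973 F2248
G01 X71.008 Y90.960
G01 X46.471 Y43.151
G01 X76.818 Y5.757
G01 X59.014 Y48.247
M5
G0 X55.445 Y109.162
M3 S417
G01 X98.125 Y109.162 F2248
G01 X98.125 Y66.074
G01 X55.445 Y66.074
G01 X55.445 Y109.162
M5
G0 X41.668 Y32.097
M3 S417
G01 X45.199 Y21.085 F2248
G01 X39.909 Y10.802
G01 X28.897 Y7.271
G01 X18.614 Y12.561
G01 X15.083 Y23.573
G01 X20.373 Y33.856
G01 X31.385 Y37.387
G01 X41.668 Y32.097
M5
G0 X0.000 Y0.000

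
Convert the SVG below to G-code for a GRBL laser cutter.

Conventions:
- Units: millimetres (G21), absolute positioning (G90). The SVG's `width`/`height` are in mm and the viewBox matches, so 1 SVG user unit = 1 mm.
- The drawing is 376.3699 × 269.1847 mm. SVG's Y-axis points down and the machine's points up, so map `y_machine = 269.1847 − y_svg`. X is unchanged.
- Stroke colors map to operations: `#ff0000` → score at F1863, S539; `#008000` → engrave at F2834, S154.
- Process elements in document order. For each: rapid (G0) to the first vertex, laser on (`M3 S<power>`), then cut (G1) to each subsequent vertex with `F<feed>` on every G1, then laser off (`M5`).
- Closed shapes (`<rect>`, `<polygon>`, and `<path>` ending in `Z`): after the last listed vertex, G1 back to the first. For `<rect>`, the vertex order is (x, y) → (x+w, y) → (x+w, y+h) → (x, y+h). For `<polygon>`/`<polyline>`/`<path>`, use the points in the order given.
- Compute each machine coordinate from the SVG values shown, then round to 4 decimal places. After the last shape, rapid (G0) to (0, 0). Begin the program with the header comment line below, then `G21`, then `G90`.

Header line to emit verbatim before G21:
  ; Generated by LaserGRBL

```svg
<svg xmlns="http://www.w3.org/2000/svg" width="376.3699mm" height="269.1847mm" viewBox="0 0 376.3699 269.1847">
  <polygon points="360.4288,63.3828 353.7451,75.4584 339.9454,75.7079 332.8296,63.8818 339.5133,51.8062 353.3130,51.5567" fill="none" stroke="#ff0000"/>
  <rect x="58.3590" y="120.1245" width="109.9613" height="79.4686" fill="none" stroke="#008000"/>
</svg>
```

Since the viewBox matches the mm dimensions, user units are millimetres directly. The only transform is the Y-flip y_m = 269.1847 − y_svg.

Shape 1 is a regular polygon drawn with `<polygon>`. Its stroke #ff0000 means score at S539, F1863. After flipping Y the toolpath is (360.4288,205.8019) → (353.7451,193.7263) → (339.9454,193.4768) → (332.8296,205.3029) → (339.5133,217.3785) → (353.3130,217.6280) → (360.4288,205.8019), returning to the start.

Shape 2 is a rectangle drawn with `<rect>`. Its stroke #008000 means engrave at S154, F2834. After flipping Y the toolpath is (58.3590,149.0602) → (168.3203,149.0602) → (168.3203,69.5916) → (58.3590,69.5916) → (58.3590,149.0602), returning to the start.

; Generated by LaserGRBL
G21
G90
G0 X360.4288 Y205.8019
M3 S539
G1 X353.7451 Y193.7263 F1863
G1 X339.9454 Y193.4768 F1863
G1 X332.8296 Y205.3029 F1863
G1 X339.5133 Y217.3785 F1863
G1 X353.3130 Y217.6280 F1863
G1 X360.4288 Y205.8019 F1863
M5
G0 X58.3590 Y149.0602
M3 S154
G1 X168.3203 Y149.0602 F2834
G1 X168.3203 Y69.5916 F2834
G1 X58.3590 Y69.5916 F2834
G1 X58.3590 Y149.0602 F2834
M5
G0 X0.0000 Y0.0000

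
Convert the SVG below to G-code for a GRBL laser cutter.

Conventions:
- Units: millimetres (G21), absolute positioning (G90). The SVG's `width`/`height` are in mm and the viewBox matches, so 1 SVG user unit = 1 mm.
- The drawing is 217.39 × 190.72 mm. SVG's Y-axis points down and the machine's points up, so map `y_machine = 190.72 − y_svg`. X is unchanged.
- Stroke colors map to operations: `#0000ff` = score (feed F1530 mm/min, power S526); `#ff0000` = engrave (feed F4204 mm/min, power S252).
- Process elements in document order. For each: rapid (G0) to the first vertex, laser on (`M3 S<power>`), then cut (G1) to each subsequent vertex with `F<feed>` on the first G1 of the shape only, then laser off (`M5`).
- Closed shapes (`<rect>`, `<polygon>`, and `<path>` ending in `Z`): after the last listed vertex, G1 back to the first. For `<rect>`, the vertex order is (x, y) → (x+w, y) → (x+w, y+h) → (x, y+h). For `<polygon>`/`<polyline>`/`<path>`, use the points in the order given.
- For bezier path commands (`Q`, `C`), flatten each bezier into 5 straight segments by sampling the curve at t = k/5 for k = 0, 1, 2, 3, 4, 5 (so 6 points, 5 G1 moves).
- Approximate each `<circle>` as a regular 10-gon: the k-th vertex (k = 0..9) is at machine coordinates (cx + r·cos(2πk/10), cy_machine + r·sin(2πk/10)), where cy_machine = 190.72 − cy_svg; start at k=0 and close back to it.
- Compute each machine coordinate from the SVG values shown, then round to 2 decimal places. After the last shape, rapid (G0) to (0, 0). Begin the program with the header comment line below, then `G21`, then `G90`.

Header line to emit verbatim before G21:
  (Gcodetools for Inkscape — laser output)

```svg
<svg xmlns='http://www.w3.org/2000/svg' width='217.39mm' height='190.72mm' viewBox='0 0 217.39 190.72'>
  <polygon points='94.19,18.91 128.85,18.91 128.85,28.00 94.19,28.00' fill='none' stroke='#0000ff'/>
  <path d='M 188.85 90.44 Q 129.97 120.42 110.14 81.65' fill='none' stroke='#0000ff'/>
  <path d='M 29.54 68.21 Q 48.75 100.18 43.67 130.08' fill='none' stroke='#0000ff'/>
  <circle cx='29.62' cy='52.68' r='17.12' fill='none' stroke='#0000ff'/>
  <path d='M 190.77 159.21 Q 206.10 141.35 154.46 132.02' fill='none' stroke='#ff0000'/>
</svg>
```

1 u = 1 mm; y_m = 190.72 − y.

[1] `<polygon>` rectangle, #0000ff→score S526 F1530: (94.19,171.81) → (128.85,171.81) → (128.85,162.72) → (94.19,162.72) → (94.19,171.81) (closed)

[2] `<path>` quadratic bezier, #0000ff→score S526 F1530: (188.85,100.28) → (166.86,91.04) → (147.99,87.30) → (132.25,89.05) → (119.63,96.31) → (110.14,109.07)

[3] `<path>` quadratic bezier, #0000ff→score S526 F1530: (29.54,122.51) → (36.25,109.80) → (41.02,97.27) → (43.85,84.89) → (44.73,72.68) → (43.67,60.64)

[4] `<circle>` circle, #0000ff→score S526 F1530: (46.74,138.04) → (43.47,148.10) → (34.91,154.32) → (24.33,154.32) → (15.77,148.10) → (12.50,138.04) → (15.77,127.98) → (24.33,121.76) → (34.91,121.76) → (43.47,127.98) → (46.74,138.04) (closed)

[5] `<path>` quadratic bezier, #ff0000→engrave S252 F4204: (190.77,31.51) → (194.22,38.31) → (192.32,44.43) → (185.06,49.87) → (172.44,54.63) → (154.46,58.70)

(Gcodetools for Inkscape — laser output)
G21
G90
G0 X94.19 Y171.81
M3 S526
G1 X128.85 Y171.81 F1530
G1 X128.85 Y162.72
G1 X94.19 Y162.72
G1 X94.19 Y171.81
M5
G0 X188.85 Y100.28
M3 S526
G1 X166.86 Y91.04 F1530
G1 X147.99 Y87.30
G1 X132.25 Y89.05
G1 X119.63 Y96.31
G1 X110.14 Y109.07
M5
G0 X29.54 Y122.51
M3 S526
G1 X36.25 Y109.80 F1530
G1 X41.02 Y97.27
G1 X43.85 Y84.89
G1 X44.73 Y72.68
G1 X43.67 Y60.64
M5
G0 X46.74 Y138.04
M3 S526
G1 X43.47 Y148.10 F1530
G1 X34.91 Y154.32
G1 X24.33 Y154.32
G1 X15.77 Y148.10
G1 X12.50 Y138.04
G1 X15.77 Y127.98
G1 X24.33 Y121.76
G1 X34.91 Y121.76
G1 X43.47 Y127.98
G1 X46.74 Y138.04
M5
G0 X190.77 Y31.51
M3 S252
G1 X194.22 Y38.31 F4204
G1 X192.32 Y44.43
G1 X185.06 Y49.87
G1 X172.44 Y54.63
G1 X154.46 Y58.70
M5
G0 X0.00 Y0.00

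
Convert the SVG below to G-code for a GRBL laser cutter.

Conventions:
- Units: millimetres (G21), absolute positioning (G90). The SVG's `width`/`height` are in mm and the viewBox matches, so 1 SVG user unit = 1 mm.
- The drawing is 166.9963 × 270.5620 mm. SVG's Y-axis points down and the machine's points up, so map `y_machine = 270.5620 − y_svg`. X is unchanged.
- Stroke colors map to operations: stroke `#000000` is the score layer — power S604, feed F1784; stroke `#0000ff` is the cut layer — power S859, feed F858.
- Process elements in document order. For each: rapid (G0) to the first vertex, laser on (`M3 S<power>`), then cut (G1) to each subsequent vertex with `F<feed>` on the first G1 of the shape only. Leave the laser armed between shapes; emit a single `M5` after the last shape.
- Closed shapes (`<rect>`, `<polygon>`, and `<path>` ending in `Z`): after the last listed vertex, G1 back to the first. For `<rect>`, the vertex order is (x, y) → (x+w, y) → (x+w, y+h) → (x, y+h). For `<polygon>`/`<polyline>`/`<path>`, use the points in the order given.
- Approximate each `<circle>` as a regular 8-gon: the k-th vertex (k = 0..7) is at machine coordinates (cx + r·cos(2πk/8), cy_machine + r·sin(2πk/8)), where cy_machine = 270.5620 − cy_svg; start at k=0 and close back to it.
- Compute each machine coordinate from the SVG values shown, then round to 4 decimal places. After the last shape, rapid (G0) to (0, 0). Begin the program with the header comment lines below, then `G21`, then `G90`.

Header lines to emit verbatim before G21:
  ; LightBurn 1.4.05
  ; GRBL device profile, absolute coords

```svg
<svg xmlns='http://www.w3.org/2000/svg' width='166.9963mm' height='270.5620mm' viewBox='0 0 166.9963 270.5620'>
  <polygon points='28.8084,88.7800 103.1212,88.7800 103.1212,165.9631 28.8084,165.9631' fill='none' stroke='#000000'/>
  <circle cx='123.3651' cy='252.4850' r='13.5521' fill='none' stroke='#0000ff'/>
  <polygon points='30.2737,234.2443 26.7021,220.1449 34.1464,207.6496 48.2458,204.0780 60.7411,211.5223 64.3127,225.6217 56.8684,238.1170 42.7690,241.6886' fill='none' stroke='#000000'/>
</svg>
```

; LightBurn 1.4.05
; GRBL device profile, absolute coords
G21
G90
G0 X28.8084 Y181.7820
M3 S604
G1 X103.1212 Y181.7820 F1784
G1 X103.1212 Y104.5989
G1 X28.8084 Y104.5989
G1 X28.8084 Y181.7820
G0 X136.9172 Y18.0770
M3 S859
G1 X132.9479 Y27.6598 F858
G1 X123.3651 Y31.6291
G1 X113.7823 Y27.6598
G1 X109.8130 Y18.0770
G1 X113.7823 Y8.4942
G1 X123.3651 Y4.5249
G1 X132.9479 Y8.4942
G1 X136.9172 Y18.0770
G0 X30.2737 Y36.3177
M3 S604
G1 X26.7021 Y50.4171 F1784
G1 X34.1464 Y62.9124
G1 X48.2458 Y66.4840
G1 X60.7411 Y59.0397
G1 X64.3127 Y44.9403
G1 X56.8684 Y32.4450
G1 X42.7690 Y28.8734
G1 X30.2737 Y36.3177
M5
G0 X0.0000 Y0.0000

viewBox `0 0 166.9963 270.5620` with mm width/height → 1 unit = 1 mm. Flip: y_m = 270.5620 − y_svg.

**Shape 1** — `<polygon>` rectangle, stroke `#000000` → score (S604, F1784). Machine vertices: (28.8084,181.7820) → (103.1212,181.7820) → (103.1212,104.5989) → (28.8084,104.5989) → (28.8084,181.7820). Closed: final G1 returns to the first vertex.

**Shape 2** — `<circle>` circle, stroke `#0000ff` → cut (S859, F858). Machine vertices: (136.9172,18.0770) → (132.9479,27.6598) → (123.3651,31.6291) → (113.7823,27.6598) → (109.8130,18.0770) → (113.7823,8.4942) → (123.3651,4.5249) → (132.9479,8.4942) → (136.9172,18.0770). Closed: final G1 returns to the first vertex.

**Shape 3** — `<polygon>` regular polygon, stroke `#000000` → score (S604, F1784). Machine vertices: (30.2737,36.3177) → (26.7021,50.4171) → (34.1464,62.9124) → (48.2458,66.4840) → (60.7411,59.0397) → (64.3127,44.9403) → (56.8684,32.4450) → (42.7690,28.8734) → (30.2737,36.3177). Closed: final G1 returns to the first vertex.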